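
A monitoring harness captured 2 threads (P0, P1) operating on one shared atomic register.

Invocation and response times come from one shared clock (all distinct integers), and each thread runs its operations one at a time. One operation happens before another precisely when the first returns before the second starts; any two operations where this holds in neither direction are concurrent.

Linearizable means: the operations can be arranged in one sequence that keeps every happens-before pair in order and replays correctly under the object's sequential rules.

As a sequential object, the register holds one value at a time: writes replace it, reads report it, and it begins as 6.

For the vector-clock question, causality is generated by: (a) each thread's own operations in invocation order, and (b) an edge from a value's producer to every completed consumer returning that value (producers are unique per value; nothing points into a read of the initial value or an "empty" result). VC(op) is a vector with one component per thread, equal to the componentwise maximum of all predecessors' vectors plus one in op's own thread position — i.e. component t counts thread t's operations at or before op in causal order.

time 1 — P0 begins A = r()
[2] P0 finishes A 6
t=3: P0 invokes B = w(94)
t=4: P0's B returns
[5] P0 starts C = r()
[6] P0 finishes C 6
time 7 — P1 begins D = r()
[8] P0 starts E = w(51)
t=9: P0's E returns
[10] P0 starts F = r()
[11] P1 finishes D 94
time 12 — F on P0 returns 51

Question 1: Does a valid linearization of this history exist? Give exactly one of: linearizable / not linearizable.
prefix check: 1..5 passes, 1..6 fails once C's time-6 response joins
a single order respects real time; the 3 completed atomic register operations fail replay along it
one such order, A, B, C, breaks at step 3 where C r() → 6 is illegal

not linearizable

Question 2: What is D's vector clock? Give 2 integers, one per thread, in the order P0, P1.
VC(A, invoked at 1): no causal predecessors; +1 on P0 → (1, 0)
B, invoked 3, takes VC(A)=(1, 0) under max, adds 1 for P0 → (2, 0)
D, invoked 7, takes VC(B)=(2, 0) under max, adds 1 for P1 → (2, 1)
C, invoked 5, takes VC(B)=(2, 0) under max, adds 1 for P0 → (3, 0)
E, invoked 8, takes VC(C)=(3, 0) under max, adds 1 for P0 → (4, 0)
F, invoked 10, takes VC(E)=(4, 0) under max, adds 1 for P0 → (5, 0)
target: VC(D) = (2, 1)

(2, 1)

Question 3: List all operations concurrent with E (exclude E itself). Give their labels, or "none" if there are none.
E runs from 8 to 9; window-overlapping ops are concurrent
A [1,2]: before
B [3,4]: before
C [5,6]: before
D [7,11]: concurrent
F [10,12]: after

D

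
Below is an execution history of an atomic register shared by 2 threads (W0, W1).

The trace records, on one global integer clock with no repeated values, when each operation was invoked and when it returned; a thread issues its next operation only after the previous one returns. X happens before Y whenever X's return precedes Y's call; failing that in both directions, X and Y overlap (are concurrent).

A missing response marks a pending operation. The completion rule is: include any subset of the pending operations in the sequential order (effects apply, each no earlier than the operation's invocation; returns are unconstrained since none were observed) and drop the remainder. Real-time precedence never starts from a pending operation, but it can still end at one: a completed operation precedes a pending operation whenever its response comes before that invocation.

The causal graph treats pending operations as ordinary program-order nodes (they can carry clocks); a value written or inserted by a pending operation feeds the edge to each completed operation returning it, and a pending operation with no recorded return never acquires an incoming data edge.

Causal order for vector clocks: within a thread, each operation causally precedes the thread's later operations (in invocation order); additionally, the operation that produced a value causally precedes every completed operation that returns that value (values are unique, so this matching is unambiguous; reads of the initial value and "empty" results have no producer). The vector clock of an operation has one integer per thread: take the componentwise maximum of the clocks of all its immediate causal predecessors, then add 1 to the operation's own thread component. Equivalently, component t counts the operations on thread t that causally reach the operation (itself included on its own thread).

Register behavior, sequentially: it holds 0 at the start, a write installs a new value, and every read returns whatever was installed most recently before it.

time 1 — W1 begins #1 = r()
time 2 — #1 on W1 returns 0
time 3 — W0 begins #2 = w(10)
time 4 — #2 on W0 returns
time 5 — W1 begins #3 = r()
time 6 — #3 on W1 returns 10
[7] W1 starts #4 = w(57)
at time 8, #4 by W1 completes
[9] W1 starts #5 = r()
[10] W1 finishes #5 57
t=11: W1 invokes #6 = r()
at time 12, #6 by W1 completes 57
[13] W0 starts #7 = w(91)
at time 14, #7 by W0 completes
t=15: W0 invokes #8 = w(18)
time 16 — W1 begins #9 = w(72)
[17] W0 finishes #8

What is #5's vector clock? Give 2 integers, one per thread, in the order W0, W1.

(1, 4)

no predecessors for #1 (invoked 1): W1 increments from zero → (0, 1)
no predecessors for #2 (invoked 3): W0 increments from zero → (1, 0)
VC(#7, invoked at 13): max of VC(#2)=(1, 0), then +1 on thread W0 → (2, 0)
VC(#3, invoked at 5): max of VC(#1)=(0, 1), VC(#2)=(1, 0), then +1 on thread W1 → (1, 2)
VC(#8, invoked at 15): max of VC(#7)=(2, 0), then +1 on thread W0 → (3, 0)
VC(#4, invoked at 7): max of VC(#3)=(1, 2), then +1 on thread W1 → (1, 3)
VC(#5, invoked at 9): max of VC(#4)=(1, 3), then +1 on thread W1 → (1, 4)
VC(#6, invoked at 11): max of VC(#4)=(1, 3), VC(#5)=(1, 4), then +1 on thread W1 → (1, 5)
VC(#9, invoked at 16): max of VC(#6)=(1, 5), then +1 on thread W1 → (1, 6)
target: VC(#5) = (1, 4)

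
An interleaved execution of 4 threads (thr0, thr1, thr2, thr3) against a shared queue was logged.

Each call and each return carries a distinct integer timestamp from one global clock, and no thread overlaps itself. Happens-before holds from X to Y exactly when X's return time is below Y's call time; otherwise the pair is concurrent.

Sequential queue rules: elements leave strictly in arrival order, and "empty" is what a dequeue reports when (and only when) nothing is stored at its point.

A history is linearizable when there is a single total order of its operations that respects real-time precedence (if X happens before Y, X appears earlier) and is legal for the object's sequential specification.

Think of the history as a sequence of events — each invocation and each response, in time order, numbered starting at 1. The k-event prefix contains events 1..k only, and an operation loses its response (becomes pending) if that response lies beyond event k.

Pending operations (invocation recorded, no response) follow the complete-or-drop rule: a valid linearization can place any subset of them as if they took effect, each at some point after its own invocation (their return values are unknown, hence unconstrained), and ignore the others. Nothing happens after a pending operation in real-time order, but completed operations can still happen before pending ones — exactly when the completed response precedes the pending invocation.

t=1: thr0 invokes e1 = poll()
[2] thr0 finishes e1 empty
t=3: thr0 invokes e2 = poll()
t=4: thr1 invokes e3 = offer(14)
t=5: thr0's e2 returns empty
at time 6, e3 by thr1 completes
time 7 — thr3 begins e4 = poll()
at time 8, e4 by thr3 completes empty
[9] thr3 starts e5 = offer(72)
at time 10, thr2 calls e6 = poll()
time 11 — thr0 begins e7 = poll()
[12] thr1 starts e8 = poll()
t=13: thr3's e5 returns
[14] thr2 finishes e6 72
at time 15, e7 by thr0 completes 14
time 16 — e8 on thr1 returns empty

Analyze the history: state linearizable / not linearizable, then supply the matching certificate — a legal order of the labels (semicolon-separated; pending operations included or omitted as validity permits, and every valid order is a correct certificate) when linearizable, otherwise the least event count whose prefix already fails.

cut after 7 events: linearizable; cut after 8 events (e4 responds, time 8): not linearizable
the 4 completed operations admit 2 real-time orders; each fails the queue replay
e.g. e1, e2, e3, e4: illegal at step 4, since e4 poll() → empty cannot apply there
e.g. e1, e3, e2, e4: illegal at step 3, since e2 poll() → empty cannot apply there

not linearizable — minimal violating prefix: 8 events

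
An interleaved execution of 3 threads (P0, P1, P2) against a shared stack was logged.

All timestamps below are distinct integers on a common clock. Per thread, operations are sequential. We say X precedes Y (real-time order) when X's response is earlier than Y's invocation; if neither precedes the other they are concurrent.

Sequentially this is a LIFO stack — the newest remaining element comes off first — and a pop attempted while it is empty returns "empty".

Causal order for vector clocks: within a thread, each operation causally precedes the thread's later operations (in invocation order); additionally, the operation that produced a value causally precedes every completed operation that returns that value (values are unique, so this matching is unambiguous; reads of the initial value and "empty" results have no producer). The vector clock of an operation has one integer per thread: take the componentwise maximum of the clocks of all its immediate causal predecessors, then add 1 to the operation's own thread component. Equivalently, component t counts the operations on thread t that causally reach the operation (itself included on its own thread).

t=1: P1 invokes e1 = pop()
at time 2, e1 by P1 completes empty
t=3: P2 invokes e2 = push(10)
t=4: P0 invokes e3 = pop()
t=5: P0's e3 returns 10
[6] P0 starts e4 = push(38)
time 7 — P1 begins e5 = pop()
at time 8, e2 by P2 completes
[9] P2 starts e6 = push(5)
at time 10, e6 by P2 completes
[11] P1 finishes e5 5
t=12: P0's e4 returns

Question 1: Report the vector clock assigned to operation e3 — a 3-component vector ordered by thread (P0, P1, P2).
e2, invoked 3, has no incoming edges; only P2's bump applies → (0, 0, 1)
e1, invoked 1, has no incoming edges; only P1's bump applies → (0, 1, 0)
e6, invoked 9, takes VC(e2)=(0, 0, 1) under max, adds 1 for P2 → (0, 0, 2)
e3, invoked 4, takes VC(e2)=(0, 0, 1) under max, adds 1 for P0 → (1, 0, 1)
e4, invoked 6, takes VC(e3)=(1, 0, 1) under max, adds 1 for P0 → (2, 0, 1)
e5, invoked 7, takes VC(e1)=(0, 1, 0), VC(e6)=(0, 0, 2) under max, adds 1 for P1 → (0, 2, 2)
target: VC(e3) = (1, 0, 1)

(1, 0, 1)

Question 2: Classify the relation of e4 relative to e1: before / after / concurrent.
e4 spans [6,12], e1 spans [1,2]
resp(e1)=2 < inv(e4)=6

after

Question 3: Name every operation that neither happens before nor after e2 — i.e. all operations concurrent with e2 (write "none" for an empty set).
e2 spans [3,8]: anything still running between times 3 and 8 counts as concurrent
e1 [1,2]: before
e3 [4,5]: concurrent
e4 [6,12]: concurrent
e5 [7,11]: concurrent
e6 [9,10]: after

e3, e4, e5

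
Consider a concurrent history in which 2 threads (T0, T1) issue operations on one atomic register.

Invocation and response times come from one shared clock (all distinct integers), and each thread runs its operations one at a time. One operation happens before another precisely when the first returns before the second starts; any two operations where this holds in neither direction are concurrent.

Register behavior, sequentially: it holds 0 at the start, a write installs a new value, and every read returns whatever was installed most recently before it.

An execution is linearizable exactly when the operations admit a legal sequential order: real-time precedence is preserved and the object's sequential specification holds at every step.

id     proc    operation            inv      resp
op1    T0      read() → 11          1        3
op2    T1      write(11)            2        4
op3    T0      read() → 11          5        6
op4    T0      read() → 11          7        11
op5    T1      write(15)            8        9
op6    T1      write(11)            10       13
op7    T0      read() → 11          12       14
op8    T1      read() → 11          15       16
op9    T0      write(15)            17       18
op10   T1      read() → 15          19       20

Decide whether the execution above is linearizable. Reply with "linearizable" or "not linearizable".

witness order: op2, op1, op3, op4, op5, op6, op7, op8, op9, op10
1. op2 write(11), leaving value 11
2. op1 read() → 11, leaving value 11
3. op3 read() → 11, leaving value 11
4. op4 read() → 11, leaving value 11
5. op5 write(15), leaving value 15
6. op6 write(11), leaving value 11
7. op7 read() → 11, leaving value 11
8. op8 read() → 11, leaving value 11
9. op9 write(15), leaving value 15
10. op10 read() → 15, leaving value 15

linearizable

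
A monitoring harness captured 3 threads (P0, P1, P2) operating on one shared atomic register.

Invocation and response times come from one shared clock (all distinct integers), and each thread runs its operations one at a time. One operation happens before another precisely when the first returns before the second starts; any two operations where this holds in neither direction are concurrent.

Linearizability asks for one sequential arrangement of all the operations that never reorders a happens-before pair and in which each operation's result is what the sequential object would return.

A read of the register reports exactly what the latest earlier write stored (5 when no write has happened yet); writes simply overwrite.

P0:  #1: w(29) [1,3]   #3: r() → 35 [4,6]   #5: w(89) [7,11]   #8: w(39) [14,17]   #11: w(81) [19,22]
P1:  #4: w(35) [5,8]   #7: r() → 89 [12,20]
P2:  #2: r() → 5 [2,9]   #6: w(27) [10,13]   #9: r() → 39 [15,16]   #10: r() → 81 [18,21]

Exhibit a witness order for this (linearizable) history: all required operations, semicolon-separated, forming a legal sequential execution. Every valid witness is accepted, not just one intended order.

#2; #1; #4; #3; #5; #7; #6; #8; #9; #11; #10

1. #2 r() → 5, leaving value 5
2. #1 w(29), leaving value 29
3. #4 w(35), leaving value 35
4. #3 r() → 35, leaving value 35
5. #5 w(89), leaving value 89
6. #7 r() → 89, leaving value 89
7. #6 w(27), leaving value 27
8. #8 w(39), leaving value 39
9. #9 r() → 39, leaving value 39
10. #11 w(81), leaving value 81
11. #10 r() → 81, leaving value 81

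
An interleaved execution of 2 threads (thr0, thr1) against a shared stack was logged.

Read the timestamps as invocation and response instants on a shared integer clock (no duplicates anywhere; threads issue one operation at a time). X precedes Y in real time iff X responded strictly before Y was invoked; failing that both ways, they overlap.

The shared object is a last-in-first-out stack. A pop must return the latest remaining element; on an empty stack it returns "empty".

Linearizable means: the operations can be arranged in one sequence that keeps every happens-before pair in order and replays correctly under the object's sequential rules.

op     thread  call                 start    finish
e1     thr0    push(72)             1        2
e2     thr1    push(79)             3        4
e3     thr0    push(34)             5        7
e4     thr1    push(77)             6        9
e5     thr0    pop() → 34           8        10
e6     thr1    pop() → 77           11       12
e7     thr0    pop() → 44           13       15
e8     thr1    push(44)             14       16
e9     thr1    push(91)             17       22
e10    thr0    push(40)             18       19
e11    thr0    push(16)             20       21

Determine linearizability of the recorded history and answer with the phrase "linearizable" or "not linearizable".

linearizable

a witness: e1, e2, e3, e5, e4, e6, e8, e7, e9, e10, e11
1. e1 push(72), leaving stack <72>
2. e2 push(79), leaving stack <72,79>
3. e3 push(34), leaving stack <72,79,34>
4. e5 pop() → 34, leaving stack <72,79>
5. e4 push(77), leaving stack <72,79,77>
6. e6 pop() → 77, leaving stack <72,79>
7. e8 push(44), leaving stack <72,79,44>
8. e7 pop() → 44, leaving stack <72,79>
9. e9 push(91), leaving stack <72,79,91>
10. e10 push(40), leaving stack <72,79,91,40>
11. e11 push(16), leaving stack <72,79,91,40,16>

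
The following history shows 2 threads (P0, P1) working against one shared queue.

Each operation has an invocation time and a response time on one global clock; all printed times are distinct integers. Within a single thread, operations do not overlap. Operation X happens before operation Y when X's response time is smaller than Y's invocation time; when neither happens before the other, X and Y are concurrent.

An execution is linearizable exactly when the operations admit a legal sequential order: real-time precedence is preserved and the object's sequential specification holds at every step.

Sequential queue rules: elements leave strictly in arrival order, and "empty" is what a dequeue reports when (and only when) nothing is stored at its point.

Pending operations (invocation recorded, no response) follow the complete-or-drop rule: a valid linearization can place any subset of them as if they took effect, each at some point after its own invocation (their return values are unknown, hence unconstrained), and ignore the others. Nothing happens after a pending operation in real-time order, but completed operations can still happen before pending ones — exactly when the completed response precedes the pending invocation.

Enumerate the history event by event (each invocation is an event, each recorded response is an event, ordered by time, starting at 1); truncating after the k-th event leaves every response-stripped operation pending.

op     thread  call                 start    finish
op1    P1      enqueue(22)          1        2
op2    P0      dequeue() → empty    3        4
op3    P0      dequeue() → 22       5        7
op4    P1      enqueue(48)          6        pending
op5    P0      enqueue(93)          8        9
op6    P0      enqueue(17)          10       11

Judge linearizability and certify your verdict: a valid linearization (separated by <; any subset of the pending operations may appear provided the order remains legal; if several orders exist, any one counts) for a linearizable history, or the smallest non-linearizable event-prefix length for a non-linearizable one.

not linearizable — minimal violating prefix: 4 events

events 1..3 are fine; event 4 — the response of op2 at time 4 — makes the prefix non-linearizable
exhaustive check: the 2 completed queue ops admit one real-time order; illegal
sample order op1, op2 stalls at step 2 — op2 dequeue() → empty has no legal effect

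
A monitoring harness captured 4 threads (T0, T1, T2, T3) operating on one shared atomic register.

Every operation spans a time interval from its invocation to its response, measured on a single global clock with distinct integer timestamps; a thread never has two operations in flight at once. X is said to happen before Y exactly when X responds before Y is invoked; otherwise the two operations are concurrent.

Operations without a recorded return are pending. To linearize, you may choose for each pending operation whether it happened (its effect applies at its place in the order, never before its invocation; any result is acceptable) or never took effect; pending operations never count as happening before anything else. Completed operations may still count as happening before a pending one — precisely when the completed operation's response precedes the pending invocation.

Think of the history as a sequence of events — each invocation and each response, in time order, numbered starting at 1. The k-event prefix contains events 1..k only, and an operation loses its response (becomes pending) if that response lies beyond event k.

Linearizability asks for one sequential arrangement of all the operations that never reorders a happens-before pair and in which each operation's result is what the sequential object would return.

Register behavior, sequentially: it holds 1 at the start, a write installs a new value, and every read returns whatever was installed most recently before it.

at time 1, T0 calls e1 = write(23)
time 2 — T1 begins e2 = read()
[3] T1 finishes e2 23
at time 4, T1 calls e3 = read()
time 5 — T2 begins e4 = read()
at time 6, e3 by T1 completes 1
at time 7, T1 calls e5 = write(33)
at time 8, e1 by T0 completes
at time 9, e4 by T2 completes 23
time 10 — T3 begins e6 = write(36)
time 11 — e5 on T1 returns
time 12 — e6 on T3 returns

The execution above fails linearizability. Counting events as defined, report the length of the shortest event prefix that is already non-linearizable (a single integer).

events 1..5 are linearizable, e.g. via e1, e2:
step 1: e1 write(23) (pending, included) — value 23
step 2: e2 read() → 23 — value 23
adding event 6 (e3 responds at 6) leaves no legal real-time order
include/drop combinations of the 2 pending operations (e1, e4) were all tried; none helps
for example e2, e3 (pending dropped) fails at step 1: e2 read() → 23 is not legal there

6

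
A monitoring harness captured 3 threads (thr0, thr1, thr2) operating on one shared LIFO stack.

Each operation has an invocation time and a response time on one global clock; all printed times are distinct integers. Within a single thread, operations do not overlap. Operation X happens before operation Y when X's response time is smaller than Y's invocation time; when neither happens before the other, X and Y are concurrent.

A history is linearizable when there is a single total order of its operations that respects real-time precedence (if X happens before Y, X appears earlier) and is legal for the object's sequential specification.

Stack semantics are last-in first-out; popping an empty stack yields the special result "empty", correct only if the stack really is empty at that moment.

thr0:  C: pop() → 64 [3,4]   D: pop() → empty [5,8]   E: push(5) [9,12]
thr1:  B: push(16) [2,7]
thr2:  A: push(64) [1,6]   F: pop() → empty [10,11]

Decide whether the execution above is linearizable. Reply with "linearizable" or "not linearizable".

not linearizable

cut after 10 events: linearizable; cut after 11 events (F responds, time 11): not linearizable
no legal order exists: 12 real-time-consistent candidates over 5 completed LIFO stack operations, all rejected
include/drop combinations of the 1 pending operation (E) were all tried; none helps
for example A, B, C, D, F (pending dropped) fails at step 3: C pop() → 64 is not legal there
for example A, C, B, D, F (pending dropped) fails at step 4: D pop() → empty is not legal there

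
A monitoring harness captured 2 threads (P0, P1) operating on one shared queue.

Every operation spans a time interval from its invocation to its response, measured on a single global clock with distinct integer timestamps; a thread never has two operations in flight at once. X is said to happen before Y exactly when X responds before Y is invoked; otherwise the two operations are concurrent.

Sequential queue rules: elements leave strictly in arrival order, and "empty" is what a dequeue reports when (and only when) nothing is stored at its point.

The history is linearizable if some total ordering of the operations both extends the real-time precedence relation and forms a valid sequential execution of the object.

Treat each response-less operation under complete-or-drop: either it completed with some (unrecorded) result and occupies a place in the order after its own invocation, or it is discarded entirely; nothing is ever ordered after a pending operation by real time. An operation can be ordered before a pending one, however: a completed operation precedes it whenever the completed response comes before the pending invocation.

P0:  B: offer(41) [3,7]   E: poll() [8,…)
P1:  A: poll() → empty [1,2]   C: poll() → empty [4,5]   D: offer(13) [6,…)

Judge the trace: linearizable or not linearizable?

linearizable

witness order: A, C, B
after step 1 (A poll() → empty): queue <>
after step 2 (C poll() → empty): queue <>
after step 3 (B offer(41)): queue <41>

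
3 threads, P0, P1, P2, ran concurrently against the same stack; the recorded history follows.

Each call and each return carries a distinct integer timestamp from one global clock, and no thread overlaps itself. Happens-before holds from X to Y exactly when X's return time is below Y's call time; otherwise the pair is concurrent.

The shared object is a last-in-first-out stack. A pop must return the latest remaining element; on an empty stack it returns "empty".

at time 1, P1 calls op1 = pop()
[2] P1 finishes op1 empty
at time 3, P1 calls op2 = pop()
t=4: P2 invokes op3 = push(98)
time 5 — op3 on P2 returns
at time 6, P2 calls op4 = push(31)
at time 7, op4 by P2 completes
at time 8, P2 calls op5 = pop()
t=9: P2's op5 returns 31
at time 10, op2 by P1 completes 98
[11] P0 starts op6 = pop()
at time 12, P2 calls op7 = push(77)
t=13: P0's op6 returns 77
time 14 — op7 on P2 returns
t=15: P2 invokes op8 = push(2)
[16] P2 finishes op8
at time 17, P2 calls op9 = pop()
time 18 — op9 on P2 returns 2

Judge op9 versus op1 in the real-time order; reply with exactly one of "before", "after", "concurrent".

after

op9 spans [17,18], op1 spans [1,2]
resp(op1)=2 < inv(op9)=17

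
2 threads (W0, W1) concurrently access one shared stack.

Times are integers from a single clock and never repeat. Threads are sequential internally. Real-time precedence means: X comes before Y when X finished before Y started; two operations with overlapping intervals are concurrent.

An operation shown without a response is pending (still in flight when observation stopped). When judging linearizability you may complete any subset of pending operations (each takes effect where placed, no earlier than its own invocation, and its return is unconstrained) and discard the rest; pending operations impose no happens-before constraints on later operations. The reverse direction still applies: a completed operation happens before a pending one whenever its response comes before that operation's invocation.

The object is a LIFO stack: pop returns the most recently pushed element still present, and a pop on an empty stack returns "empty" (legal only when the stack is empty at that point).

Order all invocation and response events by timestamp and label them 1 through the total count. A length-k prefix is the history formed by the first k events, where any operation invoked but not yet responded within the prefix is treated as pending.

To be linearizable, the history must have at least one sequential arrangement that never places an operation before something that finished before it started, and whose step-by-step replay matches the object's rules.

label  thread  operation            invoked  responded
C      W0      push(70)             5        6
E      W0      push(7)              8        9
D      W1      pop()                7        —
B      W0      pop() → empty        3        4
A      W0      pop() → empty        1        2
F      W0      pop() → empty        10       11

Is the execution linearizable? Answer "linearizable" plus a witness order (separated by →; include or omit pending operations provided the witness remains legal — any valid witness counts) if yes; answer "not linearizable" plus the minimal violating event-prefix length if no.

events 1..10 are fine; event 11 — the response of F at time 11 — makes the prefix non-linearizable
a single order respects real time; the 5 completed stack operations fail replay along it
no completion choice of the 1 pending operation (D) rescues it — every subset was tried
take A, B, C, E, F (pending dropped): step 5 already fails, because F pop() → empty cannot occur there

not linearizable — minimal violating prefix: 11 events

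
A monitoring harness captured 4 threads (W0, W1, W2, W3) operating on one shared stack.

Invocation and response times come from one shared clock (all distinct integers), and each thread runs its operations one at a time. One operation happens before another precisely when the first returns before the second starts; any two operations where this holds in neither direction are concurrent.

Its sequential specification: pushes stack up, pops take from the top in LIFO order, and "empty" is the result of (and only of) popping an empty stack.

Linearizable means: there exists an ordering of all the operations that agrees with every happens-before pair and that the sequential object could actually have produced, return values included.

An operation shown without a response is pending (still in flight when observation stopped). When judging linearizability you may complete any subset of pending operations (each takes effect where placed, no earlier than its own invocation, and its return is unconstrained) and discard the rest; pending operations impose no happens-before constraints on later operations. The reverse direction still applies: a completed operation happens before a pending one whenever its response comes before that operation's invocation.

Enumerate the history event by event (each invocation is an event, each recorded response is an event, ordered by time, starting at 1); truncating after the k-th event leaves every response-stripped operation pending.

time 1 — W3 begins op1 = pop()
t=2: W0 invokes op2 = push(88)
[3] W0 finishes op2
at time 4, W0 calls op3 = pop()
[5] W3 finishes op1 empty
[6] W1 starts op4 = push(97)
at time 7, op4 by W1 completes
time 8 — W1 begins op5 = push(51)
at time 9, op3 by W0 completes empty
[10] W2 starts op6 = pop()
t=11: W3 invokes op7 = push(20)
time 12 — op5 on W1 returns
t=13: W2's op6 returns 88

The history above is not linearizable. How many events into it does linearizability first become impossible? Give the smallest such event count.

9

a valid linearization of events 1..8 exists, for instance op1, op2, op3, op4:
step 1: op1 pop() → empty — stack <>
step 2: op2 push(88) — stack <88>
step 3: op3 pop() (pending, included) — stack <>
step 4: op4 push(97) — stack <97>
adding event 9 (op3 responds at 9) leaves no legal real-time order
no escape via the 1 pending operation (op5): every completion choice fails
e.g. op1, op2, op3, op4 (pending dropped): illegal at step 3, since op3 pop() → empty cannot apply there
e.g. op1, op2, op4, op3 (pending dropped): illegal at step 4, since op3 pop() → empty cannot apply there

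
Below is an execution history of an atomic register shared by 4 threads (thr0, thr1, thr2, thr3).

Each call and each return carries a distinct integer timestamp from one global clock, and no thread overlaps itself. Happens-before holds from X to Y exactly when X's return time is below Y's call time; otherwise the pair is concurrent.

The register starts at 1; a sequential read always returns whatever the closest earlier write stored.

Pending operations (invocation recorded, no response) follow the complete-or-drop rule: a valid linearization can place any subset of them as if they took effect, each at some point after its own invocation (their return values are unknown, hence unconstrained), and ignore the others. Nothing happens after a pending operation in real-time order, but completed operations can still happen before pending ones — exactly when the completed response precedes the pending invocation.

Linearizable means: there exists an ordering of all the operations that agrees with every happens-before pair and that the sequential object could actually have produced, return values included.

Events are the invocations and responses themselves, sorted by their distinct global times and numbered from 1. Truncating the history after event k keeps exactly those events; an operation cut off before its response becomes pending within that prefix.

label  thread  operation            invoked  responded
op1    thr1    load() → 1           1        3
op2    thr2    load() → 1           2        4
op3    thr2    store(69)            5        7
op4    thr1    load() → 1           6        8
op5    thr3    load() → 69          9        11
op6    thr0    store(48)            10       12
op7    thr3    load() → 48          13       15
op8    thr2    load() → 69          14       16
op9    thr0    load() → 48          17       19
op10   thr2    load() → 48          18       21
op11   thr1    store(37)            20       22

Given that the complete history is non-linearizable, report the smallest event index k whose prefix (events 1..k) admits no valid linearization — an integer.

16

events 1..15 are linearizable; a witness order is op1, op2, op4, op3, op5, op6, op7:
step 1: op1 load() → 1 — value 1
step 2: op2 load() → 1 — value 1
step 3: op4 load() → 1 — value 1
step 4: op3 store(69) — value 69
step 5: op5 load() → 69 — value 69
step 6: op6 store(48) — value 48
step 7: op7 load() → 48 — value 48
event 16 — op8's response, time 16 — after it, nothing linearizes
take op1, op2, op3, op4, op5, op6, op7, op8: step 4 already fails, because op4 load() → 1 cannot occur there
take op1, op2, op3, op4, op5, op6, op8, op7: step 4 already fails, because op4 load() → 1 cannot occur there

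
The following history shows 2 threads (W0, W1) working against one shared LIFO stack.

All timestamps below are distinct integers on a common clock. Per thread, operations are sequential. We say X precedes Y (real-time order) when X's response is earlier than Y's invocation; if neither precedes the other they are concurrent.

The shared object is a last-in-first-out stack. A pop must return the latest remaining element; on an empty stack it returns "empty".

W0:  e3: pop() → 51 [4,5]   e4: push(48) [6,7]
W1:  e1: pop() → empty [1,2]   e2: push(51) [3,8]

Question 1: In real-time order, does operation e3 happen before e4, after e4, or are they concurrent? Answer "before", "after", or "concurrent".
before

e3 spans [4,5], e4 spans [6,7]
resp(e3)=5 < inv(e4)=6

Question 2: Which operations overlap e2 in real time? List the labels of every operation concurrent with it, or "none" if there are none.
e3, e4

concurrent with e2 ([3,8]): every op whose interval crosses 3..8
e1 [1,2]: before
e3 [4,5]: concurrent
e4 [6,7]: concurrent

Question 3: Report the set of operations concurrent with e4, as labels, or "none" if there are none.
e2

overlap test against e4 [6,7]: concurrent iff the interval meets 6..7
e1 [1,2]: before
e2 [3,8]: concurrent
e3 [4,5]: before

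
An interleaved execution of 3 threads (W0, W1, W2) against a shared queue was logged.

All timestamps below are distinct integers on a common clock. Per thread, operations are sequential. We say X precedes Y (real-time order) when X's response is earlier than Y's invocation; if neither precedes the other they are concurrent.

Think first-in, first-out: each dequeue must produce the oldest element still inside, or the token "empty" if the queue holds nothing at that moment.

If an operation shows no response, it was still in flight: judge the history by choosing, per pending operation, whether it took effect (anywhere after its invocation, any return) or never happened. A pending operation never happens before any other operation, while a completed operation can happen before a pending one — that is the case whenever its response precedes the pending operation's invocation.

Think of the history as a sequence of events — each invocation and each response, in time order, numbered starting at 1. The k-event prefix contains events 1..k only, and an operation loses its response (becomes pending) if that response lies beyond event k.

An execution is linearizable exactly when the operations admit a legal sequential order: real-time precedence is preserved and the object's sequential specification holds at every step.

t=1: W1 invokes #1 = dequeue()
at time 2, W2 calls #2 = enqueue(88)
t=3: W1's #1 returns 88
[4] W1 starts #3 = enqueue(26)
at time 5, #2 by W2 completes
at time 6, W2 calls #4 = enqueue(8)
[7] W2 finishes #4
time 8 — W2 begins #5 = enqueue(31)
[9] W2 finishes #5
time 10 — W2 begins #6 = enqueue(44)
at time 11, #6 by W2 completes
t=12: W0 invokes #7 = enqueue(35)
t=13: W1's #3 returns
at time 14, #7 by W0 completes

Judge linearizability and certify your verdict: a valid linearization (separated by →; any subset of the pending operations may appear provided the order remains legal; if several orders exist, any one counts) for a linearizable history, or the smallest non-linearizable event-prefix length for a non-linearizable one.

linearizable — witness: #2 → #1 → #3 → #4 → #5 → #6 → #7

after step 1 (#2 enqueue(88)): queue <88>
after step 2 (#1 dequeue() → 88): queue <>
after step 3 (#3 enqueue(26)): queue <26>
after step 4 (#4 enqueue(8)): queue <26,8>
after step 5 (#5 enqueue(31)): queue <26,8,31>
after step 6 (#6 enqueue(44)): queue <26,8,31,44>
after step 7 (#7 enqueue(35)): queue <26,8,31,44,35>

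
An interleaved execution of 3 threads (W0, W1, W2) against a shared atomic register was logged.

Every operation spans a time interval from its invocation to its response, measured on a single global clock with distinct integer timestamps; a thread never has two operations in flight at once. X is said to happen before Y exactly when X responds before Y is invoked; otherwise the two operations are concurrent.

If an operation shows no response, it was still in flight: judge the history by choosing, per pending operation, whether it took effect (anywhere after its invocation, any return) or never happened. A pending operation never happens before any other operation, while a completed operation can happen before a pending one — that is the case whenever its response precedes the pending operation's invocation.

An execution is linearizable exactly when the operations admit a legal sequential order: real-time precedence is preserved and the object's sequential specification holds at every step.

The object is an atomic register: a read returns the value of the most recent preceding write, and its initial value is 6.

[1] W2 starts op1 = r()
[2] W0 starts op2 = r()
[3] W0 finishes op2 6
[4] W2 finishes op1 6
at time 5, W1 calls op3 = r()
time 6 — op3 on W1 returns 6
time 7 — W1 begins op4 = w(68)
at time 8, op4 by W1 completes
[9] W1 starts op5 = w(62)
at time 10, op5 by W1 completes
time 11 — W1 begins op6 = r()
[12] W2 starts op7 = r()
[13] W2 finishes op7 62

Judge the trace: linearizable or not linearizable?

witness order: op1, op2, op3, op4, op5, op6, op7
step 1: op1 r() → 6 — value 6
step 2: op2 r() → 6 — value 6
step 3: op3 r() → 6 — value 6
step 4: op4 w(68) — value 68
step 5: op5 w(62) — value 62
step 6: op6 r() (pending, included) — value 62
step 7: op7 r() → 62 — value 62

linearizable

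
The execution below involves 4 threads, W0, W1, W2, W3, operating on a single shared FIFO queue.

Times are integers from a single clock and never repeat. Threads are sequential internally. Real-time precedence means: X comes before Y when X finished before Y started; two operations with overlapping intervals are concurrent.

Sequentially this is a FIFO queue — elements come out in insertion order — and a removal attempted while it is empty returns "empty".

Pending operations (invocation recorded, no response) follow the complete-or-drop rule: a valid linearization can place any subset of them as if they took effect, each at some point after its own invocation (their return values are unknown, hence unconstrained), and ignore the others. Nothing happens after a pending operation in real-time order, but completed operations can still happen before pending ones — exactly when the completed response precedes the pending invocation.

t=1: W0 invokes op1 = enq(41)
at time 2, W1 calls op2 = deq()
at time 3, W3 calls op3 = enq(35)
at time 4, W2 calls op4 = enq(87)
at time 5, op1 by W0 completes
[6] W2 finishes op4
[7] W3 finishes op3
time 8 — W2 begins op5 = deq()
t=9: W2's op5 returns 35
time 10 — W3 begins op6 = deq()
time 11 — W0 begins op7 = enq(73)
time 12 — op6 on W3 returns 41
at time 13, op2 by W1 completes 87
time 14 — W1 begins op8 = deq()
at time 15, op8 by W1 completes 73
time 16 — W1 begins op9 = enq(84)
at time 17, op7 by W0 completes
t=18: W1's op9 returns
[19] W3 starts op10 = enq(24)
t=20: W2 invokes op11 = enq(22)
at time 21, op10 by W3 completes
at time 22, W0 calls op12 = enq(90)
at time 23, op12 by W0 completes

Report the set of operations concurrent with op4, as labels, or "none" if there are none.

op4 runs from 4 to 6; window-overlapping ops are concurrent
op1 [1,5]: concurrent
op2 [2,13]: concurrent
op3 [3,7]: concurrent
op5 [8,9]: after
op6 [10,12]: after
op7 [11,17]: after
op8 [14,15]: after
op9 [16,18]: after
op10 [19,21]: after
op11 [20,…): after
op12 [22,23]: after

op1, op2, op3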